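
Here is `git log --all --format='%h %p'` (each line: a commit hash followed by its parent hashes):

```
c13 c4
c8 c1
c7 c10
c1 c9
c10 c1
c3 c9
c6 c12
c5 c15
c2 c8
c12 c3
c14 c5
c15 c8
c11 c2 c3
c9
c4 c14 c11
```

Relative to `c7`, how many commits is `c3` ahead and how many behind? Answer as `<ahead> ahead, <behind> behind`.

1 ahead, 3 behind

Reachable from c3: {c3, c9}.
Reachable from c7: {c1, c10, c7, c9}.
Only in c3's history (ahead): {c3} — 1.
Only in c7's history (behind): {c1, c10, c7} — 3.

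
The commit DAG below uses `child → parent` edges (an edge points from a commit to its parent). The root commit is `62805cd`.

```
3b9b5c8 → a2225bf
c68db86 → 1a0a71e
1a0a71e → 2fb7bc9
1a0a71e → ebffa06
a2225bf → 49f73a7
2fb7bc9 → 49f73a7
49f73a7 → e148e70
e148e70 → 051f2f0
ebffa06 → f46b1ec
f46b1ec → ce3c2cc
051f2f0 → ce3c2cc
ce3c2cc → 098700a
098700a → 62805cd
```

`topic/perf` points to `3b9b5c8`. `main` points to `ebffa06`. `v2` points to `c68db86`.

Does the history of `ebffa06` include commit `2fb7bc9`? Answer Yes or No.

Ancestors of ebffa06: {098700a, 62805cd, ce3c2cc, ebffa06, f46b1ec}.
2fb7bc9 is not in that set, so it is not an ancestor of ebffa06.

No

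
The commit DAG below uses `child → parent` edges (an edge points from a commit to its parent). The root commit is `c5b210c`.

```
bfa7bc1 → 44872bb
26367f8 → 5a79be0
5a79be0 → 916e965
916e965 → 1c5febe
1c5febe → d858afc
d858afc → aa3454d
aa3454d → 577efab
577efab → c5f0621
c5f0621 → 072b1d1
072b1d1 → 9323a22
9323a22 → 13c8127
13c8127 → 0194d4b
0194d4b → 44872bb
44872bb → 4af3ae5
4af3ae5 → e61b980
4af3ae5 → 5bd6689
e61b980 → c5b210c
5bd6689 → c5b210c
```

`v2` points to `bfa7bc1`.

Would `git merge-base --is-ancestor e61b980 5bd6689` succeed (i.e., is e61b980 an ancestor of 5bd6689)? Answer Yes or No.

No

Ancestors of 5bd6689: {5bd6689, c5b210c}.
e61b980 is not in that set, so it is not an ancestor of 5bd6689.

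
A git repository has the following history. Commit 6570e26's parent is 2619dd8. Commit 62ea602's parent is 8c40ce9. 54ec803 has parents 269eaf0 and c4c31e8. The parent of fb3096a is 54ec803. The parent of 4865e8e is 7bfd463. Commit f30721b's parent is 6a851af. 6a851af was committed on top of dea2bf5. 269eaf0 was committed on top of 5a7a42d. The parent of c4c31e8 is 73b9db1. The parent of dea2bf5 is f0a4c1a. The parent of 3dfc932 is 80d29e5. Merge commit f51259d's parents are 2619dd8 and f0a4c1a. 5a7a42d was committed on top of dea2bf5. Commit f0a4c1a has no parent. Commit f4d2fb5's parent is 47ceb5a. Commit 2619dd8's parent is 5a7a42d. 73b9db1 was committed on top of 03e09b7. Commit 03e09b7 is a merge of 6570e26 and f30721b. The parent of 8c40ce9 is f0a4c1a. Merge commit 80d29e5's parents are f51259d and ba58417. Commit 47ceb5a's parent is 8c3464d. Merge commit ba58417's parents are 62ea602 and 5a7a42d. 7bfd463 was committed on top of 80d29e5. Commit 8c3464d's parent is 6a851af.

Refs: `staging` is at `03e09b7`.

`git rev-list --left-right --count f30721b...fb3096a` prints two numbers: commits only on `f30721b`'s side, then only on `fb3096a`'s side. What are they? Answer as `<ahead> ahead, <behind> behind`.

0 ahead, 9 behind

Reachable from f30721b: {6a851af, dea2bf5, f0a4c1a, f30721b}.
Reachable from fb3096a: {03e09b7, 2619dd8, 269eaf0, 54ec803, 5a7a42d, 6570e26, 6a851af, 73b9db1, c4c31e8, dea2bf5, f0a4c1a, f30721b, fb3096a}.
Only in f30721b's history (ahead): {} — 0.
Only in fb3096a's history (behind): {03e09b7, 2619dd8, 269eaf0, 54ec803, 5a7a42d, 6570e26, 73b9db1, c4c31e8, fb3096a} — 9.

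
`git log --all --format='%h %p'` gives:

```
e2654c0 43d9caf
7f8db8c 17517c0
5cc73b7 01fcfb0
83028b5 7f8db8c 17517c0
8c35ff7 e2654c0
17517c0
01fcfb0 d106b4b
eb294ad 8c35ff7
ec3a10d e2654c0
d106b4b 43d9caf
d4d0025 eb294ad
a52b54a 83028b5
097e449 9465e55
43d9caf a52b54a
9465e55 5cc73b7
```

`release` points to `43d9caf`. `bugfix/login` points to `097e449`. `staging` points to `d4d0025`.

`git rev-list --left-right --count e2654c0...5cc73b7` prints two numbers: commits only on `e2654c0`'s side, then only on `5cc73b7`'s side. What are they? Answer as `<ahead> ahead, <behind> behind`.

1 ahead, 3 behind

Reachable from e2654c0: {17517c0, 43d9caf, 7f8db8c, 83028b5, a52b54a, e2654c0}.
Reachable from 5cc73b7: {01fcfb0, 17517c0, 43d9caf, 5cc73b7, 7f8db8c, 83028b5, a52b54a, d106b4b}.
Only in e2654c0's history (ahead): {e2654c0} — 1.
Only in 5cc73b7's history (behind): {01fcfb0, 5cc73b7, d106b4b} — 3.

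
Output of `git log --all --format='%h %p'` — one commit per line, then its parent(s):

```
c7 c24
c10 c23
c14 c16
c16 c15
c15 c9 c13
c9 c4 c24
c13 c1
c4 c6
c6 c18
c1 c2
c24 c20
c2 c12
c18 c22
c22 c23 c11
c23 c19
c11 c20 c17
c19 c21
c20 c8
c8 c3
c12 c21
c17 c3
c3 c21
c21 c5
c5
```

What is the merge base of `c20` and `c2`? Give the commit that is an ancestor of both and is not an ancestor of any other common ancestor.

c21

Ancestors of c20: {c20, c21, c3, c5, c8}.
Ancestors of c2: {c12, c2, c21, c5}.
Common ancestors: {c21, c5}.
Among these, c21 is not an ancestor of any other common ancestor — it is the merge base.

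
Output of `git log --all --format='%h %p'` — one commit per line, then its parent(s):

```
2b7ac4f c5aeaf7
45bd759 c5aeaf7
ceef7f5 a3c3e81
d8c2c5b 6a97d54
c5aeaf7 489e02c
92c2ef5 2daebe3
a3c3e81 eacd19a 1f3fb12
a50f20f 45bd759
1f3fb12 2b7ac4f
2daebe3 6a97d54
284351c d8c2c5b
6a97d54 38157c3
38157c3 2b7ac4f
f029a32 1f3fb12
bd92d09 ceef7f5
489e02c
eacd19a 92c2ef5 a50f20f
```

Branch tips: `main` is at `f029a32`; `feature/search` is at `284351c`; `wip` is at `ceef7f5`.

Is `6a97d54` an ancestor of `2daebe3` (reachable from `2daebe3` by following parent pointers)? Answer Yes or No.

Ancestors of 2daebe3 (commits reachable by following parents): {2b7ac4f, 2daebe3, 38157c3, 489e02c, 6a97d54, c5aeaf7}.
6a97d54 is in that set, so it is an ancestor of 2daebe3.

Yes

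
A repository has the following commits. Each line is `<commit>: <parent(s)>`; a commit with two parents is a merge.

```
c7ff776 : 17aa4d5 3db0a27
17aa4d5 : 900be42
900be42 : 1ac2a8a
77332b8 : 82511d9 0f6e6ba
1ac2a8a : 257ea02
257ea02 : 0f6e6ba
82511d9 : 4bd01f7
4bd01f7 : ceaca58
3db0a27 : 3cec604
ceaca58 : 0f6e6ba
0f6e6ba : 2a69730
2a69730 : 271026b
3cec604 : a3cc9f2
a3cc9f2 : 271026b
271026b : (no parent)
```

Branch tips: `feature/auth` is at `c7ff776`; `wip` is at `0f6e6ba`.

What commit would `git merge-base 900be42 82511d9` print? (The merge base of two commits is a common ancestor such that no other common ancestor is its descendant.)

0f6e6ba

Ancestors of 900be42: {0f6e6ba, 1ac2a8a, 257ea02, 271026b, 2a69730, 900be42}.
Ancestors of 82511d9: {0f6e6ba, 271026b, 2a69730, 4bd01f7, 82511d9, ceaca58}.
Common ancestors: {0f6e6ba, 271026b, 2a69730}.
Among these, 0f6e6ba is not an ancestor of any other common ancestor — it is the merge base.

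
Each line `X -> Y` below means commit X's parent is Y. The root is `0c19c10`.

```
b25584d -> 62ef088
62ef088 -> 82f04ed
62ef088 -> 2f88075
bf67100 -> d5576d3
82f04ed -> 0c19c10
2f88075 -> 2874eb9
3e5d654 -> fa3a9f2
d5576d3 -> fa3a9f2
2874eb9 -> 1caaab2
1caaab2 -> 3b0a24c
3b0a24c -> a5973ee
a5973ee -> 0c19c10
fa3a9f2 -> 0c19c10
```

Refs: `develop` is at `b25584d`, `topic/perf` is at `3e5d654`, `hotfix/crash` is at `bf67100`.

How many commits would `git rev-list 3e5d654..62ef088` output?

Reachable from 62ef088: {0c19c10, 1caaab2, 2874eb9, 2f88075, 3b0a24c, 62ef088, 82f04ed, a5973ee}.
Reachable from 3e5d654: {0c19c10, 3e5d654, fa3a9f2}.
In 62ef088's history but not 3e5d654's: {1caaab2, 2874eb9, 2f88075, 3b0a24c, 62ef088, 82f04ed, a5973ee} — 7 commits.

7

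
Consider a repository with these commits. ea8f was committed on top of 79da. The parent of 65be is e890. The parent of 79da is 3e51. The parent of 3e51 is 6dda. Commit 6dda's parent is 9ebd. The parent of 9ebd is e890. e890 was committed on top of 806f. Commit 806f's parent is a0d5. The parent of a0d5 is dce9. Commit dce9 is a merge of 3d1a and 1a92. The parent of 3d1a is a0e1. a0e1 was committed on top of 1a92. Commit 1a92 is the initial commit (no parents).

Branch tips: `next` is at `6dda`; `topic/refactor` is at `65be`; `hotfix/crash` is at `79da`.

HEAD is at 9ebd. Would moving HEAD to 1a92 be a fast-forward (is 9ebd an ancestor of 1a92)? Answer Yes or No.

No

A fast-forward from 9ebd to 1a92 is possible iff 9ebd is an ancestor of 1a92.
Ancestors of 1a92: {1a92}.
9ebd is not among them, so fast-forward is not possible.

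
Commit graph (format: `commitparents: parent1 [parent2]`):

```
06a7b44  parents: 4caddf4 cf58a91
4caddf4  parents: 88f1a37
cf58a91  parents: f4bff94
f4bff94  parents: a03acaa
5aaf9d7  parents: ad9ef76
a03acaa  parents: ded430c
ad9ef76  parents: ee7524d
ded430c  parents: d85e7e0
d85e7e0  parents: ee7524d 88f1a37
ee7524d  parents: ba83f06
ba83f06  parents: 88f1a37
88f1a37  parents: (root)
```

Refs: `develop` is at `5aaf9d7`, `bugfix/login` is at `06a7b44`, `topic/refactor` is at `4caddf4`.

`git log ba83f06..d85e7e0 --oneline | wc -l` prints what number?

Reachable from d85e7e0: {88f1a37, ba83f06, d85e7e0, ee7524d}.
Reachable from ba83f06: {88f1a37, ba83f06}.
In d85e7e0's history but not ba83f06's: {d85e7e0, ee7524d} — 2 commits.

2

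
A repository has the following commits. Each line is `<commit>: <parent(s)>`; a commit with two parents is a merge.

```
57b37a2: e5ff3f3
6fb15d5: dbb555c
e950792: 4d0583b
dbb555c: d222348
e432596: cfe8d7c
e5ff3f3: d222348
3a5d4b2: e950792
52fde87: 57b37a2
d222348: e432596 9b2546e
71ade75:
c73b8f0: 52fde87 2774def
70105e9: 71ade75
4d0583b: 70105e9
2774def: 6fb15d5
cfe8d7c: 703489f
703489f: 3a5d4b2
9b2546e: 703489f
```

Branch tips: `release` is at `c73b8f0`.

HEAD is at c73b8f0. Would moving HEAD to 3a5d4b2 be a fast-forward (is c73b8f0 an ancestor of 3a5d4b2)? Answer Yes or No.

No

A fast-forward from c73b8f0 to 3a5d4b2 is possible iff c73b8f0 is an ancestor of 3a5d4b2.
Ancestors of 3a5d4b2: {3a5d4b2, 4d0583b, 70105e9, 71ade75, e950792}.
c73b8f0 is not among them, so fast-forward is not possible.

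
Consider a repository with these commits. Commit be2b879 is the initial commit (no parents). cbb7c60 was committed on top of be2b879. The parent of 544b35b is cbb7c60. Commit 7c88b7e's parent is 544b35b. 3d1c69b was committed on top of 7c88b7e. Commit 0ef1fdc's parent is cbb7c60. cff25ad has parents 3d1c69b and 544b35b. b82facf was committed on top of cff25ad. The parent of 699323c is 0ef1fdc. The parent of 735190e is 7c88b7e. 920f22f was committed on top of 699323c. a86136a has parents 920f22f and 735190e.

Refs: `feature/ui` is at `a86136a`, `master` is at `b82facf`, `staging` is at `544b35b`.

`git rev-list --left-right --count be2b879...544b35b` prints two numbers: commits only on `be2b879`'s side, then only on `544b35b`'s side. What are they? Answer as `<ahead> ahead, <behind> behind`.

0 ahead, 2 behind

Reachable from be2b879: {be2b879}.
Reachable from 544b35b: {544b35b, be2b879, cbb7c60}.
Only in be2b879's history (ahead): {} — 0.
Only in 544b35b's history (behind): {544b35b, cbb7c60} — 2.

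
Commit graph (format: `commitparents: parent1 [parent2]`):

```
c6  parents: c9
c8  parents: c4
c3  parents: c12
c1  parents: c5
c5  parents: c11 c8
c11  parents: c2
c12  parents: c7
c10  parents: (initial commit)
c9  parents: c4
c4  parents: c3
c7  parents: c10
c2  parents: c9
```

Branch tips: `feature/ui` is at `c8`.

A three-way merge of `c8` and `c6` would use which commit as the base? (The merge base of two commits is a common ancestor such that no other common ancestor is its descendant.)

Ancestors of c8: {c10, c12, c3, c4, c7, c8}.
Ancestors of c6: {c10, c12, c3, c4, c6, c7, c9}.
Common ancestors: {c10, c12, c3, c4, c7}.
Among these, c4 is not an ancestor of any other common ancestor — it is the merge base.

c4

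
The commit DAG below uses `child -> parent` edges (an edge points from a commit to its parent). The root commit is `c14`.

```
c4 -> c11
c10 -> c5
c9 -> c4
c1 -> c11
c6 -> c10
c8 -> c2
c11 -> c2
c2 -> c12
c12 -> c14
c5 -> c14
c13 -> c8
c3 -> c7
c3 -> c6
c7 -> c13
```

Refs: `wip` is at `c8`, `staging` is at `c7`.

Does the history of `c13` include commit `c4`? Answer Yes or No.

No

Ancestors of c13: {c12, c13, c14, c2, c8}.
c4 is not in that set, so it is not an ancestor of c13.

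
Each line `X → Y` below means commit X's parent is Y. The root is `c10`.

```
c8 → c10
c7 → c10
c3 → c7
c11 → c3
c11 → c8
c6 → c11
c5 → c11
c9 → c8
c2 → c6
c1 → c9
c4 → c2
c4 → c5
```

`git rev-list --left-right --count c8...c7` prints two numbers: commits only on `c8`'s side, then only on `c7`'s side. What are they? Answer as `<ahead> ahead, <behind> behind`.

Reachable from c8: {c10, c8}.
Reachable from c7: {c10, c7}.
Only in c8's history (ahead): {c8} — 1.
Only in c7's history (behind): {c7} — 1.

1 ahead, 1 behind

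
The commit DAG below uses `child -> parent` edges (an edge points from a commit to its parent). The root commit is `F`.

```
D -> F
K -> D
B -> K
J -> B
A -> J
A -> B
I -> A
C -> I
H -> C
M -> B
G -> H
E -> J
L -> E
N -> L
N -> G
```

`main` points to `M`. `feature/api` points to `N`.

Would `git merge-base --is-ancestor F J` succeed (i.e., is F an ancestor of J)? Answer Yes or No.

Yes

Ancestors of J (commits reachable by following parents): {B, D, F, J, K}.
F is in that set, so it is an ancestor of J.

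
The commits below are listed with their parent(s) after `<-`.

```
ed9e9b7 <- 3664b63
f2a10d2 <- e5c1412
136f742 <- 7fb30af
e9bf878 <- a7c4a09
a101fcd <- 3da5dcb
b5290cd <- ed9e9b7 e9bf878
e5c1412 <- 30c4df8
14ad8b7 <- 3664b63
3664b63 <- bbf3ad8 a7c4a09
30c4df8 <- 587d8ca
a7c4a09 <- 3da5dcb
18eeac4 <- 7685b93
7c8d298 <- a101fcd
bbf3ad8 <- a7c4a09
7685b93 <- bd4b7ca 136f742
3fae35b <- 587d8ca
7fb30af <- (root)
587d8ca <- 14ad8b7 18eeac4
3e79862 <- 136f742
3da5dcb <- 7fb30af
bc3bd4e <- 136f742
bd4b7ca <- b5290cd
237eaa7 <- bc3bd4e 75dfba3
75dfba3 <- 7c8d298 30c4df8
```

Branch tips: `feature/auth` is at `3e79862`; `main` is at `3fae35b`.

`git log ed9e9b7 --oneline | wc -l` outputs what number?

6

Walking parent pointers from ed9e9b7: reachable set = {3664b63, 3da5dcb, 7fb30af, a7c4a09, bbf3ad8, ed9e9b7}.
That is 6 commits.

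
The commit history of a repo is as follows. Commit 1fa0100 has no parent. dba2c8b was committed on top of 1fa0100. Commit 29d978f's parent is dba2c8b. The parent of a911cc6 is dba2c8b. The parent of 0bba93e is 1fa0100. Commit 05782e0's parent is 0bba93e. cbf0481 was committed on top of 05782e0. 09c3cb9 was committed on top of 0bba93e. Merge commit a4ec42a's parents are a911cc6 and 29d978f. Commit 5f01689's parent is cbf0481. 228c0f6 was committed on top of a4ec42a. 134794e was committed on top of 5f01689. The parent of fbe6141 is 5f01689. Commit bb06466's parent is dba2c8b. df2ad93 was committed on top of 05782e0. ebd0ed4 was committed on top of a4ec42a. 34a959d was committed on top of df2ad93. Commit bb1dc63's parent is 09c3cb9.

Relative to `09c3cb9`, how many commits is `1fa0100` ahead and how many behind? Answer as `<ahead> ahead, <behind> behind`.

Reachable from 1fa0100: {1fa0100}.
Reachable from 09c3cb9: {09c3cb9, 0bba93e, 1fa0100}.
Only in 1fa0100's history (ahead): {} — 0.
Only in 09c3cb9's history (behind): {09c3cb9, 0bba93e} — 2.

0 ahead, 2 behind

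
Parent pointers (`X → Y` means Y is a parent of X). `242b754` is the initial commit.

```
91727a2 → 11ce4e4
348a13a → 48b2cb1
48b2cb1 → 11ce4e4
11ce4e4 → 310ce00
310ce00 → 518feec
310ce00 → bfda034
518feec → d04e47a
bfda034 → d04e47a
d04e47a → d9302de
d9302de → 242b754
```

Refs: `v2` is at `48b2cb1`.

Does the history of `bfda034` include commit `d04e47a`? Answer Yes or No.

Yes

Ancestors of bfda034 (commits reachable by following parents): {242b754, bfda034, d04e47a, d9302de}.
d04e47a is in that set, so it is an ancestor of bfda034.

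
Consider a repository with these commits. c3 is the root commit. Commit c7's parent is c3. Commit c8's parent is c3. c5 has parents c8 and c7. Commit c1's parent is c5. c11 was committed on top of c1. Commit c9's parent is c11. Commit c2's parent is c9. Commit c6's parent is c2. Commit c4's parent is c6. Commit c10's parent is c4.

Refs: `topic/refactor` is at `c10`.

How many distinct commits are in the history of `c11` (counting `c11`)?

6

Walking parent pointers from c11: reachable set = {c1, c11, c3, c5, c7, c8}.
That is 6 commits.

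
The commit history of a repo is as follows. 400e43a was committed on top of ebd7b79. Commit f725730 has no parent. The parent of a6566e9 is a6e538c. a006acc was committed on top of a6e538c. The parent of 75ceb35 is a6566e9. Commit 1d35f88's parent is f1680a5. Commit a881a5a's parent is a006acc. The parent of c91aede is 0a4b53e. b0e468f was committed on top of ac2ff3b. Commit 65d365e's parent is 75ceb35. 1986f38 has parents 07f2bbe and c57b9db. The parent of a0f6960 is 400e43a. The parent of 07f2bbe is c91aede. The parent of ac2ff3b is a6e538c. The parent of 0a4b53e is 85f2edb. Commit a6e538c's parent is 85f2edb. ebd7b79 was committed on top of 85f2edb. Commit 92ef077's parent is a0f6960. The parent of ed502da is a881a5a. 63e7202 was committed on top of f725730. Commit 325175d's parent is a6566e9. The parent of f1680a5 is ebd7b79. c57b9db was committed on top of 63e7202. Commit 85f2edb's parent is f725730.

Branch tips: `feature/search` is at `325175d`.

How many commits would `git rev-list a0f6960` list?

5

Walking parent pointers from a0f6960: reachable set = {400e43a, 85f2edb, a0f6960, ebd7b79, f725730}.
That is 5 commits.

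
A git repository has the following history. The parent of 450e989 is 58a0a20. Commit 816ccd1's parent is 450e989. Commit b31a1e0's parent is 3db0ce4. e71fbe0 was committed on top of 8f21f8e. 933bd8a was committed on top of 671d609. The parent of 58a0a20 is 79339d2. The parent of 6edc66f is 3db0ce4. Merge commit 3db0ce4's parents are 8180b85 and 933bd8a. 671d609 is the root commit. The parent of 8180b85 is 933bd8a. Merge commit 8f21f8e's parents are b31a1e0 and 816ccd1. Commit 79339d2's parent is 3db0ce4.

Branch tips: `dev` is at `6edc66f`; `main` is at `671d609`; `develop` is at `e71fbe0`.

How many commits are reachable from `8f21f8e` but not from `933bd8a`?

Reachable from 8f21f8e: {3db0ce4, 450e989, 58a0a20, 671d609, 79339d2, 816ccd1, 8180b85, 8f21f8e, 933bd8a, b31a1e0}.
Reachable from 933bd8a: {671d609, 933bd8a}.
In 8f21f8e's history but not 933bd8a's: {3db0ce4, 450e989, 58a0a20, 79339d2, 816ccd1, 8180b85, 8f21f8e, b31a1e0} — 8 commits.

8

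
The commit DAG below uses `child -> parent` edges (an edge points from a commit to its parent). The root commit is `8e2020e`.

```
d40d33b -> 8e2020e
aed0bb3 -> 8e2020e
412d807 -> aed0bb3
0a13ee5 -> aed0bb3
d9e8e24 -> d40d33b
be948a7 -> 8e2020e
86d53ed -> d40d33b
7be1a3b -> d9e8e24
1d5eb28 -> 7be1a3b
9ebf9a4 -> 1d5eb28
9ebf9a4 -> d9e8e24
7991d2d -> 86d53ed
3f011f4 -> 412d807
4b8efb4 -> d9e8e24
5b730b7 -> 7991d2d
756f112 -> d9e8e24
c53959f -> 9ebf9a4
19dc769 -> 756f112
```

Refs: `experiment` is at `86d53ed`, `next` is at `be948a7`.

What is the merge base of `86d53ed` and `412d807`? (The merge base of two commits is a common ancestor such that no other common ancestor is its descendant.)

Ancestors of 86d53ed: {86d53ed, 8e2020e, d40d33b}.
Ancestors of 412d807: {412d807, 8e2020e, aed0bb3}.
Common ancestors: {8e2020e}.
The only common ancestor is 8e2020e, so it is the merge base.

8e2020e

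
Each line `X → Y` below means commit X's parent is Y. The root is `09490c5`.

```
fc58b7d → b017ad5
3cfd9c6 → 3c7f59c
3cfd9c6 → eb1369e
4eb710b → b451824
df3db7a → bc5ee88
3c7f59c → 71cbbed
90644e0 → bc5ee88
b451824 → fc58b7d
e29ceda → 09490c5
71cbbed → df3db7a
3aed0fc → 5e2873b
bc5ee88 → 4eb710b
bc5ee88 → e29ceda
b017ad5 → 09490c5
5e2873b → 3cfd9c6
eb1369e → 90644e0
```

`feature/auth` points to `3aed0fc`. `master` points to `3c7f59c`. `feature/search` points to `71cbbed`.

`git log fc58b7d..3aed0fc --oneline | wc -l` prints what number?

Reachable from 3aed0fc: {09490c5, 3aed0fc, 3c7f59c, 3cfd9c6, 4eb710b, 5e2873b, 71cbbed, 90644e0, b017ad5, b451824, bc5ee88, df3db7a, e29ceda, eb1369e, fc58b7d}.
Reachable from fc58b7d: {09490c5, b017ad5, fc58b7d}.
In 3aed0fc's history but not fc58b7d's: {3aed0fc, 3c7f59c, 3cfd9c6, 4eb710b, 5e2873b, 71cbbed, 90644e0, b451824, bc5ee88, df3db7a, e29ceda, eb1369e} — 12 commits.

12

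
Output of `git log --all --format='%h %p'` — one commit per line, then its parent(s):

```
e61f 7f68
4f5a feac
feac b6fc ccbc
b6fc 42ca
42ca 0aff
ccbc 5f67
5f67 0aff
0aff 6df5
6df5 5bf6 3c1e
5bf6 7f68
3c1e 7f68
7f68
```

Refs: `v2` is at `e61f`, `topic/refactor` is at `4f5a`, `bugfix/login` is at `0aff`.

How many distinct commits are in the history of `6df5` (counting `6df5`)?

4

Walking parent pointers from 6df5: reachable set = {3c1e, 5bf6, 6df5, 7f68}.
That is 4 commits.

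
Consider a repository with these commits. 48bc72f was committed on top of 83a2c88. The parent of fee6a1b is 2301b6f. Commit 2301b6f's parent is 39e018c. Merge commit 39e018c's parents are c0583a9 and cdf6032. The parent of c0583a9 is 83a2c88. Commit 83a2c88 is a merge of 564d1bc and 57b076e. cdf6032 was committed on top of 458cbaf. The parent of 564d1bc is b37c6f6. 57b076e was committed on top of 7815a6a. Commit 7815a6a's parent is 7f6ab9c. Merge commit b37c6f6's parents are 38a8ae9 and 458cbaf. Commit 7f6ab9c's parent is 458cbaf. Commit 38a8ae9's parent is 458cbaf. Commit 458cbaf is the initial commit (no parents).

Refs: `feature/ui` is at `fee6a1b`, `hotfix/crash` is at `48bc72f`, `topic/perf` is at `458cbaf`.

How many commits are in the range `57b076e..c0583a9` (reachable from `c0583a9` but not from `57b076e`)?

Reachable from c0583a9: {38a8ae9, 458cbaf, 564d1bc, 57b076e, 7815a6a, 7f6ab9c, 83a2c88, b37c6f6, c0583a9}.
Reachable from 57b076e: {458cbaf, 57b076e, 7815a6a, 7f6ab9c}.
In c0583a9's history but not 57b076e's: {38a8ae9, 564d1bc, 83a2c88, b37c6f6, c0583a9} — 5 commits.

5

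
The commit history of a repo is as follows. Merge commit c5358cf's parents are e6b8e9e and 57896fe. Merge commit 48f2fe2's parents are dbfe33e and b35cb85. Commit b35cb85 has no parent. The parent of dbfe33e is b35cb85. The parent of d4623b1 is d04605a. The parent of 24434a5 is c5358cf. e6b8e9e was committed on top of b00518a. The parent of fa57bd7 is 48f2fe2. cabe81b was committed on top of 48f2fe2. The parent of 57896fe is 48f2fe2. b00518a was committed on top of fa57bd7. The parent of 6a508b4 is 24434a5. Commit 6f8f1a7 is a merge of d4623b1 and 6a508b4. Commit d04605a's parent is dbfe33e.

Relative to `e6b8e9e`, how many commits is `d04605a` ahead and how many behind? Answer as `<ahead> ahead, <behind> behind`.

1 ahead, 4 behind

Reachable from d04605a: {b35cb85, d04605a, dbfe33e}.
Reachable from e6b8e9e: {48f2fe2, b00518a, b35cb85, dbfe33e, e6b8e9e, fa57bd7}.
Only in d04605a's history (ahead): {d04605a} — 1.
Only in e6b8e9e's history (behind): {48f2fe2, b00518a, e6b8e9e, fa57bd7} — 4.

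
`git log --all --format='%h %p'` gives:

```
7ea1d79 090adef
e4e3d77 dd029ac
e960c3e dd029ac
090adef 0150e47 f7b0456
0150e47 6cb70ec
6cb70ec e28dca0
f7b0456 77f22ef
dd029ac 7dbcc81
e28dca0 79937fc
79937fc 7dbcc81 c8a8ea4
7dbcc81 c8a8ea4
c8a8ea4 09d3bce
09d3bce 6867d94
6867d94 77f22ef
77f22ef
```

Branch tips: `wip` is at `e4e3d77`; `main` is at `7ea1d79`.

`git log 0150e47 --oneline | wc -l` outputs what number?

9

Walking parent pointers from 0150e47: reachable set = {0150e47, 09d3bce, 6867d94, 6cb70ec, 77f22ef, 79937fc, 7dbcc81, c8a8ea4, e28dca0}.
That is 9 commits.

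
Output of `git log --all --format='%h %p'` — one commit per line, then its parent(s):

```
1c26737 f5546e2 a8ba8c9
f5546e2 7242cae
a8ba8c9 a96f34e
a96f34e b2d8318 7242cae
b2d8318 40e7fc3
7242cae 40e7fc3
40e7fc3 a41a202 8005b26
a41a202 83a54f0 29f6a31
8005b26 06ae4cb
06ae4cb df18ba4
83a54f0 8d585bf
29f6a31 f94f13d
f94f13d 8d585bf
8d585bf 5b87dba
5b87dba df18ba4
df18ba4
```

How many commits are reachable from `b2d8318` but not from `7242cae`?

1

Reachable from b2d8318: {06ae4cb, 29f6a31, 40e7fc3, 5b87dba, 8005b26, 83a54f0, 8d585bf, a41a202, b2d8318, df18ba4, f94f13d}.
Reachable from 7242cae: {06ae4cb, 29f6a31, 40e7fc3, 5b87dba, 7242cae, 8005b26, 83a54f0, 8d585bf, a41a202, df18ba4, f94f13d}.
In b2d8318's history but not 7242cae's: {b2d8318} — 1 commit.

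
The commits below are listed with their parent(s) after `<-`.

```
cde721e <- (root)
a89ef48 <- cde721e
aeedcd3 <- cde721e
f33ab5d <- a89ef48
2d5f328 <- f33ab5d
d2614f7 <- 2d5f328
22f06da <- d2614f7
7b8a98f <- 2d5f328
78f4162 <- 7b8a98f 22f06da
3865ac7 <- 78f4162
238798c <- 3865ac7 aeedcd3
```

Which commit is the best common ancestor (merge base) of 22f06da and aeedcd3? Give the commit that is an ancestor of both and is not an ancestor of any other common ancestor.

Ancestors of 22f06da: {22f06da, 2d5f328, a89ef48, cde721e, d2614f7, f33ab5d}.
Ancestors of aeedcd3: {aeedcd3, cde721e}.
Common ancestors: {cde721e}.
The only common ancestor is cde721e, so it is the merge base.

cde721e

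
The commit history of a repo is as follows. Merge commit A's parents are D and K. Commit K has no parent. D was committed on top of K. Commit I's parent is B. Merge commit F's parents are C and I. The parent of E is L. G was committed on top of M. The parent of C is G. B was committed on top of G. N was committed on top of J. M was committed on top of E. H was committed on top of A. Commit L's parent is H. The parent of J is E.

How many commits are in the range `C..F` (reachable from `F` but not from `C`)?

3

Reachable from F: {A, B, C, D, E, F, G, H, I, K, L, M}.
Reachable from C: {A, C, D, E, G, H, K, L, M}.
In F's history but not C's: {B, F, I} — 3 commits.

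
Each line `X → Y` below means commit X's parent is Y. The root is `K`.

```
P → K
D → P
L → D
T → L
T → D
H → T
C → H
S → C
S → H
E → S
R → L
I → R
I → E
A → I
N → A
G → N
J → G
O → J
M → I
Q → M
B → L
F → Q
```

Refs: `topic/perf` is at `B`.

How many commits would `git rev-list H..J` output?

Reachable from J: {A, C, D, E, G, H, I, J, K, L, N, P, R, S, T}.
Reachable from H: {D, H, K, L, P, T}.
In J's history but not H's: {A, C, E, G, I, J, N, R, S} — 9 commits.

9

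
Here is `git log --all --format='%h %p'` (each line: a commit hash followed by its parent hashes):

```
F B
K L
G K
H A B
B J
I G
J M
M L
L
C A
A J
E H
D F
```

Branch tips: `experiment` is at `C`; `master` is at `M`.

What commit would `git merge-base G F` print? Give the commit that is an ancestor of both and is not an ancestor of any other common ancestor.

L

Ancestors of G: {G, K, L}.
Ancestors of F: {B, F, J, L, M}.
Common ancestors: {L}.
The only common ancestor is L, so it is the merge base.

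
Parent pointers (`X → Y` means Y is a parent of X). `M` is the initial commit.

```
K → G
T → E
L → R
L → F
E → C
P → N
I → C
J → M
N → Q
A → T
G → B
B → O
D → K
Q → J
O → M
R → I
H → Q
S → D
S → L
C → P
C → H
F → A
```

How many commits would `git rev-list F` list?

11

Walking parent pointers from F: reachable set = {A, C, E, F, H, J, M, N, P, Q, T}.
That is 11 commits.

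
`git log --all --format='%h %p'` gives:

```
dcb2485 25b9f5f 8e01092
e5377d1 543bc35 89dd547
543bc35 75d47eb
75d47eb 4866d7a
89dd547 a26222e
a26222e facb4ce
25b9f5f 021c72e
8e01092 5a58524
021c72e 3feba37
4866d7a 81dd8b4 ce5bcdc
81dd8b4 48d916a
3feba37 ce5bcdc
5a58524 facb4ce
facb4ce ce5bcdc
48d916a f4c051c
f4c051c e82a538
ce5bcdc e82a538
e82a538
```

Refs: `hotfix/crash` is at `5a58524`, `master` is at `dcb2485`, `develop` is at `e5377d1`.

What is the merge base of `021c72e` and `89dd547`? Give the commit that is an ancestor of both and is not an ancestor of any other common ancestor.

ce5bcdc

Ancestors of 021c72e: {021c72e, 3feba37, ce5bcdc, e82a538}.
Ancestors of 89dd547: {89dd547, a26222e, ce5bcdc, e82a538, facb4ce}.
Common ancestors: {ce5bcdc, e82a538}.
Among these, ce5bcdc is not an ancestor of any other common ancestor — it is the merge base.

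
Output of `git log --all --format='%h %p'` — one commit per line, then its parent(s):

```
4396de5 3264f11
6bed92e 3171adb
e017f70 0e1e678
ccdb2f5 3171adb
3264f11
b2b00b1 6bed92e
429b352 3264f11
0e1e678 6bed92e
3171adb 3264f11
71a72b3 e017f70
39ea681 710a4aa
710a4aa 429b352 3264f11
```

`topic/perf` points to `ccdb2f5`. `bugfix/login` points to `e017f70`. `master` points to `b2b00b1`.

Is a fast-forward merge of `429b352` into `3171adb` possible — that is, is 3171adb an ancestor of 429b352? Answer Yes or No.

A fast-forward from 3171adb to 429b352 is possible iff 3171adb is an ancestor of 429b352.
Ancestors of 429b352: {3264f11, 429b352}.
3171adb is not among them, so fast-forward is not possible.

No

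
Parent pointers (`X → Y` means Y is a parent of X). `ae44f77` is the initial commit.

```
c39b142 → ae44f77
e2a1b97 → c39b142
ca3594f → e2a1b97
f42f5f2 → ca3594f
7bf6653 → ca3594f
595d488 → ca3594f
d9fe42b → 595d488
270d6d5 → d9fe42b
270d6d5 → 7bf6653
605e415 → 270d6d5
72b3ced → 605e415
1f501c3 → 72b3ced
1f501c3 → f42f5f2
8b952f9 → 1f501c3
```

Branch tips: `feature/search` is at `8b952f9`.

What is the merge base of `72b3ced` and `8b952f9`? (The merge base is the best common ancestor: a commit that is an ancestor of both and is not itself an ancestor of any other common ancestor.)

72b3ced

Ancestors of 72b3ced: {270d6d5, 595d488, 605e415, 72b3ced, 7bf6653, ae44f77, c39b142, ca3594f, d9fe42b, e2a1b97}.
Ancestors of 8b952f9: {1f501c3, 270d6d5, 595d488, 605e415, 72b3ced, 7bf6653, 8b952f9, ae44f77, c39b142, ca3594f, d9fe42b, e2a1b97, f42f5f2}.
Common ancestors: {270d6d5, 595d488, 605e415, 72b3ced, 7bf6653, ae44f77, c39b142, ca3594f, d9fe42b, e2a1b97}.
Among these, 72b3ced is not an ancestor of any other common ancestor — it is the merge base.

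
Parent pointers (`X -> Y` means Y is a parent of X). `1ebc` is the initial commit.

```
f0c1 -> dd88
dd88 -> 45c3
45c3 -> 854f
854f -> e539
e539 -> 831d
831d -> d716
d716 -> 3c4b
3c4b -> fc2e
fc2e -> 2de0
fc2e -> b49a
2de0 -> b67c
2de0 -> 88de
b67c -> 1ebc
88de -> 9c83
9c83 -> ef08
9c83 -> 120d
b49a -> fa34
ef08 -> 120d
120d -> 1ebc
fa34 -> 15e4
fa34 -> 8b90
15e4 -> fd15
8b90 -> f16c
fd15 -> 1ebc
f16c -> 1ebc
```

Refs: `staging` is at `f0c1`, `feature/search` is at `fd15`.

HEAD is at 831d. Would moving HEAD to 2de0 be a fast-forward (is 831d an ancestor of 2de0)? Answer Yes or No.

A fast-forward from 831d to 2de0 is possible iff 831d is an ancestor of 2de0.
Ancestors of 2de0: {120d, 1ebc, 2de0, 88de, 9c83, b67c, ef08}.
831d is not among them, so fast-forward is not possible.

No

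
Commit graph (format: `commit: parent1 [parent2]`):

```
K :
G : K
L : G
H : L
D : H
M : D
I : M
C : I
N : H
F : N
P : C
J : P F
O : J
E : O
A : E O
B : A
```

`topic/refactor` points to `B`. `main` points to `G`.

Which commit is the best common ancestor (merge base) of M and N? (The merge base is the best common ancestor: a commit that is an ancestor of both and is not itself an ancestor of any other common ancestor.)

Ancestors of M: {D, G, H, K, L, M}.
Ancestors of N: {G, H, K, L, N}.
Common ancestors: {G, H, K, L}.
Among these, H is not an ancestor of any other common ancestor — it is the merge base.

H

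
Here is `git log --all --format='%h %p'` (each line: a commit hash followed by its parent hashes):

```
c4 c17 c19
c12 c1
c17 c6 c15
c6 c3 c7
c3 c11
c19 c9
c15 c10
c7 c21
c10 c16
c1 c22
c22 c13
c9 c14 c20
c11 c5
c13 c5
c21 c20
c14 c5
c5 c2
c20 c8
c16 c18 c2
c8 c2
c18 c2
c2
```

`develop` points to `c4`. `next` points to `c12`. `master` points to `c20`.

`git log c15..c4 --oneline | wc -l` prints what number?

Reachable from c4: {c10, c11, c14, c15, c16, c17, c18, c19, c2, c20, c21, c3, c4, c5, c6, c7, c8, c9}.
Reachable from c15: {c10, c15, c16, c18, c2}.
In c4's history but not c15's: {c11, c14, c17, c19, c20, c21, c3, c4, c5, c6, c7, c8, c9} — 13 commits.

13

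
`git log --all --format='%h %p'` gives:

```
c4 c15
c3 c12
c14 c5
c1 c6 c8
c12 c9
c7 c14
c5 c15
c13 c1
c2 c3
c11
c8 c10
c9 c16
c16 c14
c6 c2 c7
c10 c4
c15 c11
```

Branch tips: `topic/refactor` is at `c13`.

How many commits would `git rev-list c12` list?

7

Walking parent pointers from c12: reachable set = {c11, c12, c14, c15, c16, c5, c9}.
That is 7 commits.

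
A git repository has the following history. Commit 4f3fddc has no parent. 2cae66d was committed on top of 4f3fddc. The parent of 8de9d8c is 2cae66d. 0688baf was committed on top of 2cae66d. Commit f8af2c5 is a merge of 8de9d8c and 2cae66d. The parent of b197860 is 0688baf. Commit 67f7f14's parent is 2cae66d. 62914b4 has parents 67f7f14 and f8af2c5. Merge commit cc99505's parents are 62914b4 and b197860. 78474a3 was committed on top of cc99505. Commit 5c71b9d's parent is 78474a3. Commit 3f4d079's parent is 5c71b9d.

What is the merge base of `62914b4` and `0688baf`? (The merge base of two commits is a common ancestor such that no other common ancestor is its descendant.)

2cae66d

Ancestors of 62914b4: {2cae66d, 4f3fddc, 62914b4, 67f7f14, 8de9d8c, f8af2c5}.
Ancestors of 0688baf: {0688baf, 2cae66d, 4f3fddc}.
Common ancestors: {2cae66d, 4f3fddc}.
Among these, 2cae66d is not an ancestor of any other common ancestor — it is the merge base.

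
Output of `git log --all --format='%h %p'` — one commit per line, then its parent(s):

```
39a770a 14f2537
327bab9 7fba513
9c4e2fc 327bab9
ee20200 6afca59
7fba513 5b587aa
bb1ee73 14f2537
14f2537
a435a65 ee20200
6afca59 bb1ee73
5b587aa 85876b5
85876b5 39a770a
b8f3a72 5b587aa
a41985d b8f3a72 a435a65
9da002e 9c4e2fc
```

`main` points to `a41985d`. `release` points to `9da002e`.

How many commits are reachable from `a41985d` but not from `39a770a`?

Reachable from a41985d: {14f2537, 39a770a, 5b587aa, 6afca59, 85876b5, a41985d, a435a65, b8f3a72, bb1ee73, ee20200}.
Reachable from 39a770a: {14f2537, 39a770a}.
In a41985d's history but not 39a770a's: {5b587aa, 6afca59, 85876b5, a41985d, a435a65, b8f3a72, bb1ee73, ee20200} — 8 commits.

8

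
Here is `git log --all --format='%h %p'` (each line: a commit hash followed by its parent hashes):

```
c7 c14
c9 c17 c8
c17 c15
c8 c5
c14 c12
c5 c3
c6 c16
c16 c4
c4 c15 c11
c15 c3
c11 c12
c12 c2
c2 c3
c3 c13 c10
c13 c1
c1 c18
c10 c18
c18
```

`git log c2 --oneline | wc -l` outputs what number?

6

Walking parent pointers from c2: reachable set = {c1, c10, c13, c18, c2, c3}.
That is 6 commits.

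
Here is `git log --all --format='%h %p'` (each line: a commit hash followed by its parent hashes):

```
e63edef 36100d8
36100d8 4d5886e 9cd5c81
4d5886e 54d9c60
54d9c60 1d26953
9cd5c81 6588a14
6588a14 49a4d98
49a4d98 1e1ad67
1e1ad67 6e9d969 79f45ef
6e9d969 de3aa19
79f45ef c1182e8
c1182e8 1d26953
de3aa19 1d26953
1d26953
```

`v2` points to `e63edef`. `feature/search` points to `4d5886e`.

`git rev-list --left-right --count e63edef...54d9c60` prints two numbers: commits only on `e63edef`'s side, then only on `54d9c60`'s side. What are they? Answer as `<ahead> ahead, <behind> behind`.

11 ahead, 0 behind

Reachable from e63edef: {1d26953, 1e1ad67, 36100d8, 49a4d98, 4d5886e, 54d9c60, 6588a14, 6e9d969, 79f45ef, 9cd5c81, c1182e8, de3aa19, e63edef}.
Reachable from 54d9c60: {1d26953, 54d9c60}.
Only in e63edef's history (ahead): {1e1ad67, 36100d8, 49a4d98, 4d5886e, 6588a14, 6e9d969, 79f45ef, 9cd5c81, c1182e8, de3aa19, e63edef} — 11.
Only in 54d9c60's history (behind): {} — 0.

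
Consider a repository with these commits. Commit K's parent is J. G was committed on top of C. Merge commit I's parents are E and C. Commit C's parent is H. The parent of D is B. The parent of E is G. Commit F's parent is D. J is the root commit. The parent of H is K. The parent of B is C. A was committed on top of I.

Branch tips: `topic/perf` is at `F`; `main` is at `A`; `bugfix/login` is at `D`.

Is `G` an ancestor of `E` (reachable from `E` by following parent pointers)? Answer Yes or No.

Ancestors of E (commits reachable by following parents): {C, E, G, H, J, K}.
G is in that set, so it is an ancestor of E.

Yes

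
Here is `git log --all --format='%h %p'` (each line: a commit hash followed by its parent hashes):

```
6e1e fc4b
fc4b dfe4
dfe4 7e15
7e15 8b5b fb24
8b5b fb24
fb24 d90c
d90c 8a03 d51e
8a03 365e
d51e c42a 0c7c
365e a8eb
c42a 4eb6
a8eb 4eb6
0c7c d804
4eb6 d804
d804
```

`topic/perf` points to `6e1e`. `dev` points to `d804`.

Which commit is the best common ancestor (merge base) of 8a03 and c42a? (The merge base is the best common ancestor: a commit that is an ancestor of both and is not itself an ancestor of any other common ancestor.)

Ancestors of 8a03: {365e, 4eb6, 8a03, a8eb, d804}.
Ancestors of c42a: {4eb6, c42a, d804}.
Common ancestors: {4eb6, d804}.
Among these, 4eb6 is not an ancestor of any other common ancestor — it is the merge base.

4eb6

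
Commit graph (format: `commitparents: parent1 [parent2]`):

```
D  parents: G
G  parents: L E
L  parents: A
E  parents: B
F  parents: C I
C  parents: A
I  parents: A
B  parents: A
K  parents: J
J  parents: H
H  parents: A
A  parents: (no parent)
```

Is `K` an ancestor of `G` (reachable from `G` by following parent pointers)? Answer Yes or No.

Ancestors of G: {A, B, E, G, L}.
K is not in that set, so it is not an ancestor of G.

No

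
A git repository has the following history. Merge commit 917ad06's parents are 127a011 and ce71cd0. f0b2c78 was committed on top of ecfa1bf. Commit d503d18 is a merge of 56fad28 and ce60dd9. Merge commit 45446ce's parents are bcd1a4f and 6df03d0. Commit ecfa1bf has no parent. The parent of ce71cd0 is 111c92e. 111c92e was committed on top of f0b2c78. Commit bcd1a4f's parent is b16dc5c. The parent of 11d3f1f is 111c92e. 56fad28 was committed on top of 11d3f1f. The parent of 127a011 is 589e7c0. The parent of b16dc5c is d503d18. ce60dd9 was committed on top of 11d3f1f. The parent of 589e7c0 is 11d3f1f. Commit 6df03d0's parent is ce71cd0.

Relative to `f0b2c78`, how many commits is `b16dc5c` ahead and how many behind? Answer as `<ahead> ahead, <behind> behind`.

Reachable from b16dc5c: {111c92e, 11d3f1f, 56fad28, b16dc5c, ce60dd9, d503d18, ecfa1bf, f0b2c78}.
Reachable from f0b2c78: {ecfa1bf, f0b2c78}.
Only in b16dc5c's history (ahead): {111c92e, 11d3f1f, 56fad28, b16dc5c, ce60dd9, d503d18} — 6.
Only in f0b2c78's history (behind): {} — 0.

6 ahead, 0 behind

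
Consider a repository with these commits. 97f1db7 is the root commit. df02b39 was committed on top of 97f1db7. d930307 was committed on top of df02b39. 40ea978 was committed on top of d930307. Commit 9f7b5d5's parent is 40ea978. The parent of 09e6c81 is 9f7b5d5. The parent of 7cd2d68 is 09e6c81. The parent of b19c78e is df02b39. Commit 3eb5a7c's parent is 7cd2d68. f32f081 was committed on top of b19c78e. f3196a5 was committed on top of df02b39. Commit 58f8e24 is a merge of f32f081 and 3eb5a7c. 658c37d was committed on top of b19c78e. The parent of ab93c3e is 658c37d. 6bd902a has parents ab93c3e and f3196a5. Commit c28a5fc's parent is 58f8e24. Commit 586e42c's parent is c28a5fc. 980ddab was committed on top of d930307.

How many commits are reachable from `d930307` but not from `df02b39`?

1

Reachable from d930307: {97f1db7, d930307, df02b39}.
Reachable from df02b39: {97f1db7, df02b39}.
In d930307's history but not df02b39's: {d930307} — 1 commit.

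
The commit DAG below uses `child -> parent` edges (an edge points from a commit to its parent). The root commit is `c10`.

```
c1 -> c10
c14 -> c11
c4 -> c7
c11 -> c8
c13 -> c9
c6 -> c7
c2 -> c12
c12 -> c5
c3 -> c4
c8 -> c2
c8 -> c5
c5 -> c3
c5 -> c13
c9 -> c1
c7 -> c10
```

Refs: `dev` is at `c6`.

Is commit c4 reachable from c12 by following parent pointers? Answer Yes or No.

Yes

Ancestors of c12 (commits reachable by following parents): {c1, c10, c12, c13, c3, c4, c5, c7, c9}.
c4 is in that set, so it is an ancestor of c12.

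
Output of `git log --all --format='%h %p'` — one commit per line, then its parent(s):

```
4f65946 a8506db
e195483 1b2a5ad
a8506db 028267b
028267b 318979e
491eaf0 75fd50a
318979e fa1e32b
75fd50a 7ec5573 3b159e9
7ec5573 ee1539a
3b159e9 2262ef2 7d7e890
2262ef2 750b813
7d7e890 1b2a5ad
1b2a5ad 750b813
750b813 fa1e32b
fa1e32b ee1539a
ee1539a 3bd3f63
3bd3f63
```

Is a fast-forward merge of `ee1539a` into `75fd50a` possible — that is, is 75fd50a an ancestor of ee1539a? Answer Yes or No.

No

A fast-forward from 75fd50a to ee1539a is possible iff 75fd50a is an ancestor of ee1539a.
Ancestors of ee1539a: {3bd3f63, ee1539a}.
75fd50a is not among them, so fast-forward is not possible.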